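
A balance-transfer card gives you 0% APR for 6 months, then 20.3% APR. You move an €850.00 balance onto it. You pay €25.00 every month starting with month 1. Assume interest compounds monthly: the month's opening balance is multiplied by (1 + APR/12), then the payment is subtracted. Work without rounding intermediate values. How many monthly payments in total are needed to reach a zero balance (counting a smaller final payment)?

45 months

Promo months 1–6 at r₀ = 0%/12 = 0; months 7+ at r₁ = 20.3%/12 = 0.0169167.
After month 6 (no interest yet): B = €850.00 − 6·€25.00 = €700.00.
Then at r₁ with €25.00/mo: n₂ = −ln(1 − r₁·B/P)/ln(1+r₁) ≈ 38.26 → 39 more payments.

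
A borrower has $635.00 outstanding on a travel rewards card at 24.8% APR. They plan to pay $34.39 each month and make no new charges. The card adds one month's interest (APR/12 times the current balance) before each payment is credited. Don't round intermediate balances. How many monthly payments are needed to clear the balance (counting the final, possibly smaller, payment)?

24 months

Monthly rate r = 24.8%/12 = 2.06667% = 0.0206667.
Recurrence: B ← B·(1+r) − $34.39.
Month 1: interest $13.12; balance after payment $613.73.
Month 2: interest $12.68; balance after payment $592.03.
Closed form: n = −ln(1 − rB₀/P)/ln(1+r) = −ln(0.6184)/ln(1.02067) ≈ 23.496, so the balance reaches zero during payment 24.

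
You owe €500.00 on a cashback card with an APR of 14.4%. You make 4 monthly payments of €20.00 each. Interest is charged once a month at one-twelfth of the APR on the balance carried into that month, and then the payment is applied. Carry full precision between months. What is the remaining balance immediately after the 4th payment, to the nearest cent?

Monthly rate r = 14.4%/12 = 1.2% = 0.012.
Each month: B ← B·(1+r) − €20.00.
Month 1: interest €6.00; balance after payment €486.00.
Month 2: interest €5.83; balance after payment €471.83.
Month 3: interest €5.66; balance after payment €457.49.
Month 4: interest €5.49; balance after payment €442.98.

€442.98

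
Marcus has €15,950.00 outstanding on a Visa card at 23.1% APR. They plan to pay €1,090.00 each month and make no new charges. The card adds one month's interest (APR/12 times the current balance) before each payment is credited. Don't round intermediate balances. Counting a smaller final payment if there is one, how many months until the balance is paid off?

18 payments

Monthly rate r = 23.1%/12 = 1.925% = 0.01925.
Recurrence: B ← B·(1+r) − €1,090.00.
Month 1: interest €307.04; balance after payment €15,167.04.
Month 2: interest €291.97; balance after payment €14,369.00.
Closed form: n = −ln(1 − rB₀/P)/ln(1+r) = −ln(0.71831)/ln(1.01925) ≈ 17.352, so the balance reaches zero during payment 18.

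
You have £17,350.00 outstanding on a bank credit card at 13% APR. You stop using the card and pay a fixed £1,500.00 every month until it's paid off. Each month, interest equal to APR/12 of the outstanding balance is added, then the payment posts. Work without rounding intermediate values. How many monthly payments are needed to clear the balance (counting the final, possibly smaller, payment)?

13 payments

Monthly rate r = 13%/12 = 1.08333% = 0.0108333.
Recurrence: B ← B·(1+r) − £1,500.00.
Month 1: interest £187.96; balance after payment £16,037.96.
Month 2: interest £173.74; balance after payment £14,711.70.
Closed form: n = −ln(1 − rB₀/P)/ln(1+r) = −ln(0.87469)/ln(1.01083) ≈ 12.425, so the balance reaches zero during payment 13.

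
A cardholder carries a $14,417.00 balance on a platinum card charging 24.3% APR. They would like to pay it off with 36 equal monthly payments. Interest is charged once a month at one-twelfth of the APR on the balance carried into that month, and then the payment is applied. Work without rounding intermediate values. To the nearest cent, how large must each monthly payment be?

Monthly rate r = 24.3%/12 = 2.025% = 0.02025.
Level-payment amortization: P = B₀·r / (1 − (1+r)^(−n)) = 14417.00·0.02025 / (1 − 1.02025^(−36)).
Denominator 1 − (1+r)^(−36) = 0.514082796.
P = 291.944 / 0.514082796 ≈ 567.89.

$567.89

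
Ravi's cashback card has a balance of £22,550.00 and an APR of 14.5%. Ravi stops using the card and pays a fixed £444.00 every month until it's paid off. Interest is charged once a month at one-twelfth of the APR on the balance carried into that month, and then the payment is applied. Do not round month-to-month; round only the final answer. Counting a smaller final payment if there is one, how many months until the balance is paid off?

80 payments

Monthly rate r = 14.5%/12 = 1.20833% = 0.0120833.
Recurrence: B ← B·(1+r) − £444.00.
Month 1: interest £272.48; balance after payment £22,378.48.
Month 2: interest £270.41; balance after payment £22,204.89.
Closed form: n = −ln(1 − rB₀/P)/ln(1+r) = −ln(0.38631)/ln(1.01208) ≈ 79.188, so the balance reaches zero during payment 80.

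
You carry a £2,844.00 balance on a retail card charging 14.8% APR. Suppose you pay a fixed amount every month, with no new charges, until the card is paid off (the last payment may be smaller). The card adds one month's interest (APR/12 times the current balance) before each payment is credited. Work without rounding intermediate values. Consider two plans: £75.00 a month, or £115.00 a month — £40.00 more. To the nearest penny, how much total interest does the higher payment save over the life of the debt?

Monthly rate r = 14.8%/12 = 1.23333% = 0.0123333.
At £75.00/mo: n = ⌈−ln(1 − rB₀/P)/ln(1+r)⌉ = 52 payments (last £32.89); total interest = total paid − £2,844.00 = £1,013.89.
At £115.00/mo: 30 payments (last £78.74); total interest £569.74.
Interest saved = £1,013.89 − £569.74 = £444.15.

£444.15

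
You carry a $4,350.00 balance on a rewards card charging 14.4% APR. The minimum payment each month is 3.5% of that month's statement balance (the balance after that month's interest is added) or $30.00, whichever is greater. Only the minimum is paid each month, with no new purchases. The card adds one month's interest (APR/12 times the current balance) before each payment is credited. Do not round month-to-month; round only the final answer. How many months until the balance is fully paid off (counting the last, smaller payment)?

104 months

Monthly rate r = 14.4%/12 = 1.2% = 0.012.
While 3.5% of the post-interest balance exceeds $30.00, each month B ← (B·(1+r))·(1 − 0.035), i.e. B shrinks by the factor (1+r)·0.965 = 0.97658.
This holds for months 1–70. Entering month 71 the balance is $828.01; 3.5% of the post-interest balance is now below $30.00, so the flat $30.00 minimum applies from here.
From month 71 a fixed $30.00 at rate r clears $828.01 in 34 more payments. Total: 70 + 34 = 104 months.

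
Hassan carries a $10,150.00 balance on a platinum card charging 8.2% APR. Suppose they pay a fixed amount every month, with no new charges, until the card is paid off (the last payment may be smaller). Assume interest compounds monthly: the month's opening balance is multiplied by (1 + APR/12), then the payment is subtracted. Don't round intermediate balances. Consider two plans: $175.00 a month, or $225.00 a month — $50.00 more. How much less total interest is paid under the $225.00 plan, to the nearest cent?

$793.79

Monthly rate r = 8.2%/12 = 0.683333% = 0.00683333.
At $175.00/mo: n = ⌈−ln(1 − rB₀/P)/ln(1+r)⌉ = 75 payments (last $20.27); total interest = total paid − $10,150.00 = $2,820.27.
At $225.00/mo: 55 payments (last $26.48); total interest $2,026.48.
Interest saved = $2,820.27 − $2,026.48 = $793.79.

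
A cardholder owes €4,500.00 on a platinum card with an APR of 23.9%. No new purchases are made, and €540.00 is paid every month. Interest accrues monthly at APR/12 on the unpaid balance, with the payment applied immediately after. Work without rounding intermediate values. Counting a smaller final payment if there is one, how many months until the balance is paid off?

10 months

Monthly rate r = 23.9%/12 = 1.99167% = 0.0199167.
Recurrence: B ← B·(1+r) − €540.00.
Month 1: interest €89.62; balance after payment €4,049.62.
Month 2: interest €80.66; balance after payment €3,590.28.
Closed form: n = −ln(1 − rB₀/P)/ln(1+r) = −ln(0.83403)/ln(1.01992) ≈ 9.203, so the balance reaches zero during payment 10.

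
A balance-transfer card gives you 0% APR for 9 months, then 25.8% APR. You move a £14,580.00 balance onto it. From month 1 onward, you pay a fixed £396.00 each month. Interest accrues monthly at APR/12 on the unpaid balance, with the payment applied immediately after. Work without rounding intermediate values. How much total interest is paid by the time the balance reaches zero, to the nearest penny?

£5,953.47

Promo months 1–9 at r₀ = 0%/12 = 0; months 10+ at r₁ = 25.8%/12 = 0.0215.
After month 9 (no interest yet): B = £14,580.00 − 9·£396.00 = £11,016.00.
Then at r₁ with £396.00/mo: n₂ = −ln(1 − r₁·B/P)/ln(1+r₁) ≈ 42.85 → 43 more payments.
Total paid = 51·£396.00 + £337.47 = £20,533.47; interest = £20,533.47 − £14,580.00 = £5,953.47.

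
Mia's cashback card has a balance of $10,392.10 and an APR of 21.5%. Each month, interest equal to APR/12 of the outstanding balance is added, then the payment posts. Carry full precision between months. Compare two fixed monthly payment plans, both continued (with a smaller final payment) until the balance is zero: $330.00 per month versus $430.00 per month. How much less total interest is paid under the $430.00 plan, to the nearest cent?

$1,696.39

Monthly rate r = 21.5%/12 = 1.79167% = 0.0179167.
At $330.00/mo: n = ⌈−ln(1 − rB₀/P)/ln(1+r)⌉ = 47 payments (last $255.87); total interest = total paid − $10,392.10 = $5,043.77.
At $430.00/mo: 32 payments (last $409.48); total interest $3,347.38.
Interest saved = $5,043.77 − $3,347.38 = $1,696.39.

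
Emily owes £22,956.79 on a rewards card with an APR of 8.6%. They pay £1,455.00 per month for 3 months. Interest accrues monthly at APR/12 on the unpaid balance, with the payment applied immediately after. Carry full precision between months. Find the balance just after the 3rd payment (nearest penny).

£19,057.55

Monthly rate r = 8.6%/12 = 0.716667% = 0.00716667.
Each month: B ← B·(1+r) − £1,455.00.
Month 1: interest £164.52; balance after payment £21,666.31.
Month 2: interest £155.28; balance after payment £20,366.59.
Month 3: interest £145.96; balance after payment £19,057.55.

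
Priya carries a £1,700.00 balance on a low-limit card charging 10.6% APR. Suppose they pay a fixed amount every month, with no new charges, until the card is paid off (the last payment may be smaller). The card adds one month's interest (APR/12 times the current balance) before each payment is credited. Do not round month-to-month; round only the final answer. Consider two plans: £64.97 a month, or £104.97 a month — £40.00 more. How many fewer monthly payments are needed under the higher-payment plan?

Monthly rate r = 10.6%/12 = 0.883333% = 0.00883333.
At £64.97/mo: n = ⌈−ln(1 − rB₀/P)/ln(1+r)⌉ = 30 payments (last £57.61); total interest = total paid − £1,700.00 = £241.74.
At £104.97/mo: 18 payments (last £58.32); total interest £142.81.
Payments saved = 30 − 18 = 12.

12 fewer payments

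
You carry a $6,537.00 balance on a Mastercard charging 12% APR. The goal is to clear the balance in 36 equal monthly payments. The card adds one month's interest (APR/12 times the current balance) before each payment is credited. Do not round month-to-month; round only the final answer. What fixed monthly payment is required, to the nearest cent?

$217.12

Monthly rate r = 12%/12 = 1% = 0.01.
Level-payment amortization: P = B₀·r / (1 − (1+r)^(−n)) = 6537.00·0.01 / (1 − 1.01^(−36)).
Denominator 1 − (1+r)^(−36) = 0.30107505.
P = 65.37 / 0.30107505 ≈ 217.12.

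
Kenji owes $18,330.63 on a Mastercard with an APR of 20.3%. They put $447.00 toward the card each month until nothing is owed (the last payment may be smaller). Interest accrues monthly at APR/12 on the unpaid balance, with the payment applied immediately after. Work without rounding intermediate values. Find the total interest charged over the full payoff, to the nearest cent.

$13,200.01

Monthly rate r = 20.3%/12 = 1.69167% = 0.0169167.
Payoff takes n = ⌈−ln(1 − rB₀/P)/ln(1+r)⌉ = ⌈70.536⌉ = 71 payments; the last is $240.64.
Total paid = 70·$447.00 + $240.64 = $31,530.64.
Total interest = total paid − principal = $31,530.64 − $18,330.63 = $13,200.01.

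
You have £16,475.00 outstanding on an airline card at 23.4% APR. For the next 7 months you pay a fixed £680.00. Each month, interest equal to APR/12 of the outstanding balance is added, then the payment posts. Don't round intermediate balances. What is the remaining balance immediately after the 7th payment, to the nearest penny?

£13,812.07

Monthly rate r = 23.4%/12 = 1.95% = 0.0195.
Each month: B ← B·(1+r) − £680.00.
Month 1: interest £321.26; balance after payment £16,116.26.
Month 2: interest £314.27; balance after payment £15,750.53.
Month 3: interest £307.14; balance after payment £15,377.66.
Month 4: interest £299.86; balance after payment £14,997.53.
Month 5: interest £292.45; balance after payment £14,609.98.
Month 6: interest £284.89; balance after payment £14,214.88.
Month 7: interest £277.19; balance after payment £13,812.07.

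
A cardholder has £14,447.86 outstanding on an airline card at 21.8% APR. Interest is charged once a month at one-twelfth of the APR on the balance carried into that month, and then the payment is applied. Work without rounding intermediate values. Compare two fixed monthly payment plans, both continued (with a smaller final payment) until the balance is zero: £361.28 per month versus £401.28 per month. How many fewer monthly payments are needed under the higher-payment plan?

Monthly rate r = 21.8%/12 = 1.81667% = 0.0181667.
At £361.28/mo: n = ⌈−ln(1 − rB₀/P)/ln(1+r)⌉ = 73 payments (last £3.81); total interest = total paid − £14,447.86 = £11,568.11.
At £401.28/mo: 59 payments (last £386.60); total interest £9,212.98.
Payments saved = 73 − 59 = 14.

14 fewer payments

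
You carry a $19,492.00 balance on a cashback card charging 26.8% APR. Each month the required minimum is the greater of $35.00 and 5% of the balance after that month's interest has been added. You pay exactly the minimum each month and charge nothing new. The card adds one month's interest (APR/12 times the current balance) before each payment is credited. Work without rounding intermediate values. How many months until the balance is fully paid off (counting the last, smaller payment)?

141 months

Monthly rate r = 26.8%/12 = 2.23333% = 0.0223333.
While 5% of the post-interest balance exceeds $35.00, each month B ← (B·(1+r))·(1 − 0.05), i.e. B shrinks by the factor (1+r)·0.95 = 0.97122.
This holds for months 1–115. Entering month 116 the balance is $677.97; 5% of the post-interest balance is now below $35.00, so the flat $35.00 minimum applies from here.
From month 116 a fixed $35.00 at rate r clears $677.97 in 26 more payments. Total: 115 + 26 = 141 months.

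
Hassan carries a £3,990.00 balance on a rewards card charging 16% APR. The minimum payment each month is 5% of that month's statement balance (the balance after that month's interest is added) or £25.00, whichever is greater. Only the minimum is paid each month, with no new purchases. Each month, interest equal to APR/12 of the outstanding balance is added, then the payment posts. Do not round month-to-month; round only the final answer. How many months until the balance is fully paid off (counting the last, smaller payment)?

Monthly rate r = 16%/12 = 1.33333% = 0.0133333.
While 5% of the post-interest balance exceeds £25.00, each month B ← (B·(1+r))·(1 − 0.05), i.e. B shrinks by the factor (1+r)·0.95 = 0.96267.
This holds for months 1–55. Entering month 56 the balance is £492.21; 5% of the post-interest balance is now below £25.00, so the flat £25.00 minimum applies from here.
From month 56 a fixed £25.00 at rate r clears £492.21 in 23 more payments. Total: 55 + 23 = 78 months.

78 months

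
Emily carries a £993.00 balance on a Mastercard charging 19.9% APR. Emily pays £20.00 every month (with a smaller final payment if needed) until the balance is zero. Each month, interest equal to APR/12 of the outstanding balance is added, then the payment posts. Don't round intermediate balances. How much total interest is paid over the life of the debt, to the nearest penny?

£1,115.17

Monthly rate r = 19.9%/12 = 1.65833% = 0.0165833.
Payoff takes n = ⌈−ln(1 − rB₀/P)/ln(1+r)⌉ = ⌈105.407⌉ = 106 payments; the last is £8.17.
Total paid = 105·£20.00 + £8.17 = £2,108.17.
Total interest = total paid − principal = £2,108.17 − £993.00 = £1,115.17.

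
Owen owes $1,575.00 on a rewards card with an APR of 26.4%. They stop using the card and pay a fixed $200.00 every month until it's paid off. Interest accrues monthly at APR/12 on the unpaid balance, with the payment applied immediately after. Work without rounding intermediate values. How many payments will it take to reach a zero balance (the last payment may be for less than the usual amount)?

Monthly rate r = 26.4%/12 = 2.2% = 0.022.
Recurrence: B ← B·(1+r) − $200.00.
Month 1: interest $34.65; balance after payment $1,409.65.
Month 2: interest $31.01; balance after payment $1,240.66.
Closed form: n = −ln(1 − rB₀/P)/ln(1+r) = −ln(0.82675)/ln(1.022) ≈ 8.743, so the balance reaches zero during payment 9.

9 months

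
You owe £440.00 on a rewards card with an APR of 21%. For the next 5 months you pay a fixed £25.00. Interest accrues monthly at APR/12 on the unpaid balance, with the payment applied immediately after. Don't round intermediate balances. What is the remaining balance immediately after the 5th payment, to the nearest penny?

£350.42

Monthly rate r = 21%/12 = 1.75% = 0.0175.
Each month: B ← B·(1+r) − £25.00.
Month 1: interest £7.70; balance after payment £422.70.
Month 2: interest £7.40; balance after payment £405.10.
Month 3: interest £7.09; balance after payment £387.19.
Month 4: interest £6.78; balance after payment £368.96.
Month 5: interest £6.46; balance after payment £350.42.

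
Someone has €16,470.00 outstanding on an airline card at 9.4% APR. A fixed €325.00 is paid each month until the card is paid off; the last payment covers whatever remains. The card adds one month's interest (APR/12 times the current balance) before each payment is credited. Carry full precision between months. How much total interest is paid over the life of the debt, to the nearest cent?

Monthly rate r = 9.4%/12 = 0.783333% = 0.00783333.
Payoff takes n = ⌈−ln(1 − rB₀/P)/ln(1+r)⌉ = ⌈64.821⌉ = 65 payments; the last is €267.05.
Total paid = 64·€325.00 + €267.05 = €21,067.05.
Total interest = total paid − principal = €21,067.05 − €16,470.00 = €4,597.05.

€4,597.05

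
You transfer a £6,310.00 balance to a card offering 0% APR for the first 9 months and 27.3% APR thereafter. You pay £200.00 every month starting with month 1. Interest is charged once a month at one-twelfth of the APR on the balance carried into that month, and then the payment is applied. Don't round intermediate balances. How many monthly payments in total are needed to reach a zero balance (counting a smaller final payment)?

41 payments

Promo months 1–9 at r₀ = 0%/12 = 0; months 10+ at r₁ = 27.3%/12 = 0.02275.
After month 9 (no interest yet): B = £6,310.00 − 9·£200.00 = £4,510.00.
Then at r₁ with £200.00/mo: n₂ = −ln(1 − r₁·B/P)/ln(1+r₁) ≈ 31.99 → 32 more payments.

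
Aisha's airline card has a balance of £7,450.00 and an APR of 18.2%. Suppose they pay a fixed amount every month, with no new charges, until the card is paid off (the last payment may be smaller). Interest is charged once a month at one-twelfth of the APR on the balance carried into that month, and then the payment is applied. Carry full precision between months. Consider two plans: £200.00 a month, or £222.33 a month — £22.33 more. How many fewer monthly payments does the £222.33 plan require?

Monthly rate r = 18.2%/12 = 1.51667% = 0.0151667.
At £200.00/mo: n = ⌈−ln(1 − rB₀/P)/ln(1+r)⌉ = 56 payments (last £58.90); total interest = total paid − £7,450.00 = £3,608.90.
At £222.33/mo: 48 payments (last £33.21); total interest £3,032.72.
Payments saved = 56 − 48 = 8.

8 fewer payments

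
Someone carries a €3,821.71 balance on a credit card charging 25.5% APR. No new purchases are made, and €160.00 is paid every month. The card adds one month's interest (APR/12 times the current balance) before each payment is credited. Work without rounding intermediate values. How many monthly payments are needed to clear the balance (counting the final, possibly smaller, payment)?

Monthly rate r = 25.5%/12 = 2.125% = 0.02125.
Recurrence: B ← B·(1+r) − €160.00.
Month 1: interest €81.21; balance after payment €3,742.92.
Month 2: interest €79.54; balance after payment €3,662.46.
Closed form: n = −ln(1 − rB₀/P)/ln(1+r) = −ln(0.49243)/ln(1.02125) ≈ 33.690, so the balance reaches zero during payment 34.

34 months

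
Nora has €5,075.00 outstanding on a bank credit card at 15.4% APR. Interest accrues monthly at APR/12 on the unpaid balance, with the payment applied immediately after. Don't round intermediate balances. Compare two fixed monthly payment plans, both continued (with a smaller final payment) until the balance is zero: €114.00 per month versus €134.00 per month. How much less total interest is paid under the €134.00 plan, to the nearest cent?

€577.90

Monthly rate r = 15.4%/12 = 1.28333% = 0.0128333.
At €114.00/mo: n = ⌈−ln(1 − rB₀/P)/ln(1+r)⌉ = 67 payments (last €48.51); total interest = total paid − €5,075.00 = €2,497.51.
At €134.00/mo: 53 payments (last €26.61); total interest €1,919.61.
Interest saved = €2,497.51 − €1,919.61 = €577.90.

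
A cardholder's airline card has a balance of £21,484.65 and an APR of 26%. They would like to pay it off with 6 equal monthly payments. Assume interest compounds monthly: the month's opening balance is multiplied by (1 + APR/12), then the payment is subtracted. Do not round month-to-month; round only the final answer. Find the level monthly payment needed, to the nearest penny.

Monthly rate r = 26%/12 = 2.16667% = 0.0216667.
Level-payment amortization: P = B₀·r / (1 − (1+r)^(−n)) = 21484.65·0.0216667 / (1 − 1.02167^(−6)).
Denominator 1 − (1+r)^(−6) = 0.120684649.
P = 465.501 / 0.120684649 ≈ 3857.17.

£3,857.17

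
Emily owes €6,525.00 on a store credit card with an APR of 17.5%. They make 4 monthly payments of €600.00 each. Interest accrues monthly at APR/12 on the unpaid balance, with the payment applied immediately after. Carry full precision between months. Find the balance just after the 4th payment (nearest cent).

Monthly rate r = 17.5%/12 = 1.45833% = 0.0145833.
Each month: B ← B·(1+r) − €600.00.
Month 1: interest €95.16; balance after payment €6,020.16.
Month 2: interest €87.79; balance after payment €5,507.95.
Month 3: interest €80.32; balance after payment €4,988.27.
Month 4: interest €72.75; balance after payment €4,461.02.

€4,461.02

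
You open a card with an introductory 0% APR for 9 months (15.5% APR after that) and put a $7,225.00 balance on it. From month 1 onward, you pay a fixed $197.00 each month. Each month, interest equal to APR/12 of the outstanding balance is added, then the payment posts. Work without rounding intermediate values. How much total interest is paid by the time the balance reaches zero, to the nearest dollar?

Promo months 1–9 at r₀ = 0%/12 = 0; months 10+ at r₁ = 15.5%/12 = 0.0129167.
After month 9 (no interest yet): B = $7,225.00 − 9·$197.00 = $5,452.00.
Then at r₁ with $197.00/mo: n₂ = −ln(1 − r₁·B/P)/ln(1+r₁) ≈ 34.47 → 35 more payments.
Total paid = 43·$197.00 + $92.23 = $8,563.23; interest = $8,563.23 − $7,225.00 = $1,338.23.

$1,338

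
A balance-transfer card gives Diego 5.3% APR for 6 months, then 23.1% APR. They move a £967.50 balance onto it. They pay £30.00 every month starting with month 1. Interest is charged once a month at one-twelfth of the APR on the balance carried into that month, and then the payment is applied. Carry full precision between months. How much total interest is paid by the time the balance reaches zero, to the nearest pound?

Promo months 1–6 at r₀ = 5.3%/12 = 0.00441667; months 7+ at r₁ = 23.1%/12 = 0.01925.
After month 6: iterate B ← B·(1+r₀) − £30.00 for 6 months → £811.42.
Then at r₁ with £30.00/mo: n₂ = −ln(1 − r₁·B/P)/ln(1+r₁) ≈ 38.57 → 39 more payments.
Total paid = 44·£30.00 + £17.07 = £1,337.07; interest = £1,337.07 − £967.50 = £369.57.

£370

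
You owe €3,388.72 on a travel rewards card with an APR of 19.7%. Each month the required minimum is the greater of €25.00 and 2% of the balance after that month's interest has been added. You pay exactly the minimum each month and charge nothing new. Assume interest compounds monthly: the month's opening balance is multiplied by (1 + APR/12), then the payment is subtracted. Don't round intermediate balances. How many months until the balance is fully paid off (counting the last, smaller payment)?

Monthly rate r = 19.7%/12 = 1.64167% = 0.0164167.
While 2% of the post-interest balance exceeds €25.00, each month B ← (B·(1+r))·(1 − 0.02), i.e. B shrinks by the factor (1+r)·0.98 = 0.99609.
This holds for months 1–259. Entering month 260 the balance is €1,227.95; 2% of the post-interest balance is now below €25.00, so the flat €25.00 minimum applies from here.
From month 260 a fixed €25.00 at rate r clears €1,227.95 in 101 more payments. Total: 259 + 101 = 360 months.

360 months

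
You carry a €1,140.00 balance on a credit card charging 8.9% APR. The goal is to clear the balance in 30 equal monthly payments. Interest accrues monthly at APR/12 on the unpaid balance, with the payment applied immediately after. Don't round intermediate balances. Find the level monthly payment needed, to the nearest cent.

€42.52

Monthly rate r = 8.9%/12 = 0.741667% = 0.00741667.
Level-payment amortization: P = B₀·r / (1 − (1+r)^(−n)) = 1140.00·0.00741667 / (1 − 1.00742^(−30)).
Denominator 1 − (1+r)^(−30) = 0.198827463.
P = 8.455 / 0.198827463 ≈ 42.52.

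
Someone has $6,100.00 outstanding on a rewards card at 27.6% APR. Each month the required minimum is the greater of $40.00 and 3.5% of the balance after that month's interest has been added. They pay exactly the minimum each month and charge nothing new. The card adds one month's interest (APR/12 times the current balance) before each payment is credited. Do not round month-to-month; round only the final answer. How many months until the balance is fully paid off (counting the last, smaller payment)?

177 months

Monthly rate r = 27.6%/12 = 2.3% = 0.023.
While 3.5% of the post-interest balance exceeds $40.00, each month B ← (B·(1+r))·(1 − 0.035), i.e. B shrinks by the factor (1+r)·0.965 = 0.98719.
This holds for months 1–132. Entering month 133 the balance is $1,113.06; 3.5% of the post-interest balance is now below $40.00, so the flat $40.00 minimum applies from here.
From month 133 a fixed $40.00 at rate r clears $1,113.06 in 45 more payments. Total: 132 + 45 = 177 months.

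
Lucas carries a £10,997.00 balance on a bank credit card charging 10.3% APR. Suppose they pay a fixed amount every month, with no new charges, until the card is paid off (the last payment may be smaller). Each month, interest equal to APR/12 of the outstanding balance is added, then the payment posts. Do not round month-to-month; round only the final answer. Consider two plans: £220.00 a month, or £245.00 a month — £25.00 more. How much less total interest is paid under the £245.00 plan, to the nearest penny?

£478.69

Monthly rate r = 10.3%/12 = 0.858333% = 0.00858333.
At £220.00/mo: n = ⌈−ln(1 − rB₀/P)/ln(1+r)⌉ = 66 payments (last £126.80); total interest = total paid − £10,997.00 = £3,429.80.
At £245.00/mo: 57 payments (last £228.11); total interest £2,951.11.
Interest saved = £3,429.80 − £2,951.11 = £478.69.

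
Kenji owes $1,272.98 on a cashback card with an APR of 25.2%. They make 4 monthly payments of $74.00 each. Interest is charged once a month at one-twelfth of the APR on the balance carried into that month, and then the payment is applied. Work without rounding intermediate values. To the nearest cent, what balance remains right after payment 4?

Monthly rate r = 25.2%/12 = 2.1% = 0.021.
Each month: B ← B·(1+r) − $74.00.
Month 1: interest $26.73; balance after payment $1,225.71.
Month 2: interest $25.74; balance after payment $1,177.45.
Month 3: interest $24.73; balance after payment $1,128.18.
Month 4: interest $23.69; balance after payment $1,077.87.

$1,077.87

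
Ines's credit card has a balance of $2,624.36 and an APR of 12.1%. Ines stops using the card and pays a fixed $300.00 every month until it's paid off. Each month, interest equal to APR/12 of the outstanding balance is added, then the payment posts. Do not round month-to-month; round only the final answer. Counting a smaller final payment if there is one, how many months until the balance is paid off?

10 months

Monthly rate r = 12.1%/12 = 1.00833% = 0.0100833.
Recurrence: B ← B·(1+r) − $300.00.
Month 1: interest $26.46; balance after payment $2,350.82.
Month 2: interest $23.70; balance after payment $2,074.53.
Closed form: n = −ln(1 − rB₀/P)/ln(1+r) = −ln(0.91179)/ln(1.01008) ≈ 9.204, so the balance reaches zero during payment 10.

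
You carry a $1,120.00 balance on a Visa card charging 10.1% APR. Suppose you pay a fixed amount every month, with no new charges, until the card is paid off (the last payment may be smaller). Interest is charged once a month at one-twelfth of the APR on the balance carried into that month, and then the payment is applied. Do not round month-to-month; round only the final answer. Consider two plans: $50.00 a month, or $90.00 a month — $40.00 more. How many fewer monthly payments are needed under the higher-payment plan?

Monthly rate r = 10.1%/12 = 0.841667% = 0.00841667.
At $50.00/mo: n = ⌈−ln(1 − rB₀/P)/ln(1+r)⌉ = 25 payments (last $46.29); total interest = total paid − $1,120.00 = $126.29.
At $90.00/mo: 14 payments (last $18.13); total interest $68.13.
Payments saved = 25 − 14 = 11.

11 fewer payments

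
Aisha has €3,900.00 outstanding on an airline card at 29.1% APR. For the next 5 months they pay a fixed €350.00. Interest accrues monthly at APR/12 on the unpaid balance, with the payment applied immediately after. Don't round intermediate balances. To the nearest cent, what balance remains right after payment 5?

€2,559.41

Monthly rate r = 29.1%/12 = 2.425% = 0.02425.
Each month: B ← B·(1+r) − €350.00.
Month 1: interest €94.58; balance after payment €3,644.57.
Month 2: interest €88.38; balance after payment €3,382.96.
Month 3: interest €82.04; balance after payment €3,114.99.
Month 4: interest €75.54; balance after payment €2,840.53.
Month 5: interest €68.88; balance after payment €2,559.41.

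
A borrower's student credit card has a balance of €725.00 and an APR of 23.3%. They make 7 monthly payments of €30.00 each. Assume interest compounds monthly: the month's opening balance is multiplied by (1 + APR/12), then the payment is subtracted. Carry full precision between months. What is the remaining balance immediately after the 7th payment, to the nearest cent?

Monthly rate r = 23.3%/12 = 1.94167% = 0.0194167.
Each month: B ← B·(1+r) − €30.00.
Month 1: interest €14.08; balance after payment €709.08.
Month 2: interest €13.77; balance after payment €692.84.
Month 3: interest €13.45; balance after payment €676.30.
Month 4: interest €13.13; balance after payment €659.43.
Month 5: interest €12.80; balance after payment €642.23.
Month 6: interest €12.47; balance after payment €624.70.
Month 7: interest €12.13; balance after payment €606.83.

€606.83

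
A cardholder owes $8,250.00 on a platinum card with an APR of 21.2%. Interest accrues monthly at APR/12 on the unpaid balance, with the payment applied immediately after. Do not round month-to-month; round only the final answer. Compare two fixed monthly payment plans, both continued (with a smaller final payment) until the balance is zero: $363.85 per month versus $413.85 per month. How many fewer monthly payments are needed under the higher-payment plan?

5 fewer payments

Monthly rate r = 21.2%/12 = 1.76667% = 0.0176667.
At $363.85/mo: n = ⌈−ln(1 − rB₀/P)/ln(1+r)⌉ = 30 payments (last $82.16); total interest = total paid − $8,250.00 = $2,383.81.
At $413.85/mo: 25 payments (last $327.79); total interest $2,010.19.
Payments saved = 30 − 25 = 5.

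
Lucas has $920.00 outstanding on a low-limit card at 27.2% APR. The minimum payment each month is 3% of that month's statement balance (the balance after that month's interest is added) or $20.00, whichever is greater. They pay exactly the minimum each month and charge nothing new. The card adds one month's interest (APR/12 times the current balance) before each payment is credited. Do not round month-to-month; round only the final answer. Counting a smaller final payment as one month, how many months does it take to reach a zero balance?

103 months

Monthly rate r = 27.2%/12 = 2.26667% = 0.0226667.
While 3% of the post-interest balance exceeds $20.00, each month B ← (B·(1+r))·(1 − 0.03), i.e. B shrinks by the factor (1+r)·0.97 = 0.99199.
This holds for months 1–43. Entering month 44 the balance is $650.94; 3% of the post-interest balance is now below $20.00, so the flat $20.00 minimum applies from here.
From month 44 a fixed $20.00 at rate r clears $650.94 in 60 more payments. Total: 43 + 60 = 103 months.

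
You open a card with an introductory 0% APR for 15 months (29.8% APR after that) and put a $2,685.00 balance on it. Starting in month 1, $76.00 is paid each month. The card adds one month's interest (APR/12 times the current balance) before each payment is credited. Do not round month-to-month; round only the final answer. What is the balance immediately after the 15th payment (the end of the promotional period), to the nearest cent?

Promo months 1–15 at r₀ = 0%/12 = 0; months 16+ at r₁ = 29.8%/12 = 0.0248333.
After month 15 (no interest yet): B = $2,685.00 − 15·$76.00 = $1,545.00.

$1,545.00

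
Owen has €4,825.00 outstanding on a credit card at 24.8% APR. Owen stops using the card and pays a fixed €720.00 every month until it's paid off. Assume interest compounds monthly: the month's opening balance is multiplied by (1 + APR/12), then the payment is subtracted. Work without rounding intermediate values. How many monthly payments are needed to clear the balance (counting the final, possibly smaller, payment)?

Monthly rate r = 24.8%/12 = 2.06667% = 0.0206667.
Recurrence: B ← B·(1+r) − €720.00.
Month 1: interest €99.72; balance after payment €4,204.72.
Month 2: interest €86.90; balance after payment €3,571.61.
Closed form: n = −ln(1 − rB₀/P)/ln(1+r) = −ln(0.8615)/ln(1.02067) ≈ 7.288, so the balance reaches zero during payment 8.

8 payments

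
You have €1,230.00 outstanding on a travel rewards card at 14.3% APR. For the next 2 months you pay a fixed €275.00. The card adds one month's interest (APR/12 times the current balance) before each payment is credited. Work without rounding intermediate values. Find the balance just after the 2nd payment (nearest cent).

Monthly rate r = 14.3%/12 = 1.19167% = 0.0119167.
Each month: B ← B·(1+r) − €275.00.
Month 1: interest €14.66; balance after payment €969.66.
Month 2: interest €11.56; balance after payment €706.21.

€706.21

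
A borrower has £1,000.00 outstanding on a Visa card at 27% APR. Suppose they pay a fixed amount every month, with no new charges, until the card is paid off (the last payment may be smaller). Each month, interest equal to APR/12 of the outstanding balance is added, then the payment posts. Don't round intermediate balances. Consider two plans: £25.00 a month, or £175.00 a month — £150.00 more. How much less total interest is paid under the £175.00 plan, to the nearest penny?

£1,504.49

Monthly rate r = 27%/12 = 2.25% = 0.0225.
At £25.00/mo: n = ⌈−ln(1 − rB₀/P)/ln(1+r)⌉ = 104 payments (last £12.17); total interest = total paid − £1,000.00 = £1,587.17.
At £175.00/mo: 7 payments (last £32.68); total interest £82.68.
Interest saved = £1,587.17 − £82.68 = £1,504.49.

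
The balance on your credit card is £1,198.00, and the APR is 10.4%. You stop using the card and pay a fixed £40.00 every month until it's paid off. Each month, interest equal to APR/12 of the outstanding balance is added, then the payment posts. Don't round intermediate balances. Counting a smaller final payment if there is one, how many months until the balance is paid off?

35 payments

Monthly rate r = 10.4%/12 = 0.866667% = 0.00866667.
Recurrence: B ← B·(1+r) − £40.00.
Month 1: interest £10.38; balance after payment £1,168.38.
Month 2: interest £10.13; balance after payment £1,138.51.
Closed form: n = −ln(1 − rB₀/P)/ln(1+r) = −ln(0.74043)/ln(1.00867) ≈ 34.825, so the balance reaches zero during payment 35.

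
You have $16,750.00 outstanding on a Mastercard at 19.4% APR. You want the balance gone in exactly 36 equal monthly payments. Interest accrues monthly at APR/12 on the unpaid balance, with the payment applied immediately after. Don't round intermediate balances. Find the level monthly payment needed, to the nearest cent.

Monthly rate r = 19.4%/12 = 1.61667% = 0.0161667.
Level-payment amortization: P = B₀·r / (1 − (1+r)^(−n)) = 16750.00·0.0161667 / (1 − 1.01617^(−36)).
Denominator 1 − (1+r)^(−36) = 0.438613463.
P = 270.792 / 0.438613463 ≈ 617.38.

$617.38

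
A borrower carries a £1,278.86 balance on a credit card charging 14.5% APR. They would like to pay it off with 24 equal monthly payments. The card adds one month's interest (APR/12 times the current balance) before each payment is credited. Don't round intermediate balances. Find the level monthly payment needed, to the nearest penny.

Monthly rate r = 14.5%/12 = 1.20833% = 0.0120833.
Level-payment amortization: P = B₀·r / (1 − (1+r)^(−n)) = 1278.86·0.0120833 / (1 − 1.01208^(−24)).
Denominator 1 − (1+r)^(−24) = 0.250434748.
P = 15.4529 / 0.250434748 ≈ 61.70.

£61.70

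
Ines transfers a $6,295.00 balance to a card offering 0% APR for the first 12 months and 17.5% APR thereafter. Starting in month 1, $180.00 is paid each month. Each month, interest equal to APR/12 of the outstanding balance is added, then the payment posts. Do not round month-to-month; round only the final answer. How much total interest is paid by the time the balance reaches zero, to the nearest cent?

Promo months 1–12 at r₀ = 0%/12 = 0; months 13+ at r₁ = 17.5%/12 = 0.0145833.
After month 12 (no interest yet): B = $6,295.00 − 12·$180.00 = $4,135.00.
Then at r₁ with $180.00/mo: n₂ = −ln(1 − r₁·B/P)/ln(1+r₁) ≈ 28.18 → 29 more payments.
Total paid = 40·$180.00 + $32.53 = $7,232.53; interest = $7,232.53 − $6,295.00 = $937.53.

$937.53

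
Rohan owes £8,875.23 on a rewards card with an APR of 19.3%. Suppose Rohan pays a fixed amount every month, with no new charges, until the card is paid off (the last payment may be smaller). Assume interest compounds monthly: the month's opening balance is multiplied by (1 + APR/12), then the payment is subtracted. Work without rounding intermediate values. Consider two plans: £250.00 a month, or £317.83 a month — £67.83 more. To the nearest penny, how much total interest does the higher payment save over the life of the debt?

Monthly rate r = 19.3%/12 = 1.60833% = 0.0160833.
At £250.00/mo: n = ⌈−ln(1 − rB₀/P)/ln(1+r)⌉ = 54 payments (last £9.49); total interest = total paid − £8,875.23 = £4,384.26.
At £317.83/mo: 38 payments (last £117.85); total interest £3,002.33.
Interest saved = £4,384.26 − £3,002.33 = £1,381.93.

£1,381.93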